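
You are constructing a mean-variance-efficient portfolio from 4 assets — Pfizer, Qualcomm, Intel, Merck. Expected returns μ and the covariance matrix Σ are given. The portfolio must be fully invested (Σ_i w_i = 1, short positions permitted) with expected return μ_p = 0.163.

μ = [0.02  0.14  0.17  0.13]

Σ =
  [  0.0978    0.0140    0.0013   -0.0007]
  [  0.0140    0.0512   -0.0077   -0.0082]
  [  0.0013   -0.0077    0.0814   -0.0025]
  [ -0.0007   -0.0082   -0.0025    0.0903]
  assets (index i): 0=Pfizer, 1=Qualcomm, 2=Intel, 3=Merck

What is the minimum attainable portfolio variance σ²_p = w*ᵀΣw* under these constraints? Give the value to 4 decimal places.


0.0239

g=Σ⁻¹μ = [-0.3143  3.4850  2.4791  1.8223]
h=Σ⁻¹𝟙 = [6.9780  21.9966  14.6699  13.5319]
a=μᵀg=1.139962  b=𝟙ᵀg=7.472128  c=𝟙ᵀh=57.176492  D=ac−b²=9.346347
λ₁=(c·0.163−b)/D = (57.176492·0.163−7.472128)/9.346347 = 0.197686
λ₂=(a−b·0.163)/D = (1.139962−7.472128·0.163)/9.346347 = -0.008345
w* = 0.197686·g + -0.008345·h:
  w_0 = 0.197686·-0.3143 + -0.008345·6.9780 = -0.1204  (Pfizer)
  w_1 = 0.197686·3.4850 + -0.008345·21.9966 = 0.5054  (Qualcomm)
  w_2 = 0.197686·2.4791 + -0.008345·14.6699 = 0.3677  (Intel)
  w_3 = 0.197686·1.8223 + -0.008345·13.5319 = 0.2473  (Merck)
Σw_i=1.0000  μᵀw=0.1630
σ²=wᵀΣw=λ₁·μ_p+λ₂ = 0.197686·0.163 + -0.008345 = 0.023878 ≈ 0.0239


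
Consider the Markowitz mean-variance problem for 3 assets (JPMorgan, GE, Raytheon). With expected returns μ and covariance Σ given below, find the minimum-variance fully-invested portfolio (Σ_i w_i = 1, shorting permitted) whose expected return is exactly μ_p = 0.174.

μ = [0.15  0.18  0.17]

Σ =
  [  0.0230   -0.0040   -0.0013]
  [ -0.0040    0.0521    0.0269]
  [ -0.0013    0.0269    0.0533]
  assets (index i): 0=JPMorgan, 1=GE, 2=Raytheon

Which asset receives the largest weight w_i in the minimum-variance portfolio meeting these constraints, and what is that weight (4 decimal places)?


GE (0.6980)

p=Σ⁻¹μ = [7.1577  3.0666  1.8164]
q=Σ⁻¹𝟙 = [47.0668  16.9427  11.3589]
a=μᵀp=1.934434  b=𝟙ᵀp=12.040718  c=𝟙ᵀq=75.368401  D=ac−b²=0.816274
λ₁=(c·0.174−b)/D = (75.368401·0.174−12.040718)/0.816274 = 1.314980
λ₂=(a−b·0.174)/D = (1.934434−12.040718·0.174)/0.816274 = -0.196811
w* = 1.314980·p + -0.196811·q:
  w_0 = 1.314980·7.1577 + -0.196811·47.0668 = 0.1490  (JPMorgan)
  w_1 = 1.314980·3.0666 + -0.196811·16.9427 = 0.6980  (GE)
  w_2 = 1.314980·1.8164 + -0.196811·11.3589 = 0.1530  (Raytheon)
Σw_i=1.0000  μᵀw=0.1740
σ²=wᵀΣw=λ₁·μ_p+λ₂ = 1.314980·0.174 + -0.196811 = 0.031996 ≈ 0.0320


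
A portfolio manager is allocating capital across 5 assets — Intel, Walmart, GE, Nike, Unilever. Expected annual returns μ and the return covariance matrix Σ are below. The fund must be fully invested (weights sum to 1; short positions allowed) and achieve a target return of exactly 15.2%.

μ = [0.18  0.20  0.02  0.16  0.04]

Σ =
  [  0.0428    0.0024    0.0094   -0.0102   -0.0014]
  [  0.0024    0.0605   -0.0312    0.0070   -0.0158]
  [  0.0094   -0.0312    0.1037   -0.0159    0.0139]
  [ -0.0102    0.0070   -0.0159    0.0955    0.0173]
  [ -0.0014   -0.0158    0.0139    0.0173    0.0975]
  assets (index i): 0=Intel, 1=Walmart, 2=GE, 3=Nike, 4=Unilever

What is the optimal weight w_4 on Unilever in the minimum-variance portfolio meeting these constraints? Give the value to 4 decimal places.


u=Σ⁻¹μ = [4.2363  3.6388  1.1281  1.9486  0.5542]
v=Σ⁻¹𝟙 = [21.6455  25.0788  15.6320  11.6760  10.3310]
a=μᵀu=1.846794  b=𝟙ᵀu=11.505986  c=𝟙ᵀv=84.363247  D=ac−b²=23.413852
λ₁=(c·0.152−b)/D = (84.363247·0.152−11.505986)/23.413852 = 0.056258
λ₂=(a−b·0.152)/D = (1.846794−11.505986·0.152)/23.413852 = 0.004181
w* = 0.056258·u + 0.004181·v:
  w_0 = 0.056258·4.2363 + 0.004181·21.6455 = 0.3288  (Intel)
  w_1 = 0.056258·3.6388 + 0.004181·25.0788 = 0.3096  (Walmart)
  w_2 = 0.056258·1.1281 + 0.004181·15.6320 = 0.1288  (GE)
  w_3 = 0.056258·1.9486 + 0.004181·11.6760 = 0.1584  (Nike)
  w_4 = 0.056258·0.5542 + 0.004181·10.3310 = 0.0744  (Unilever)
Σw_i=1.0000  μᵀw=0.1520
σ²=wᵀΣw=λ₁·μ_p+λ₂ = 0.056258·0.152 + 0.004181 = 0.012732 ≈ 0.0127

0.0744


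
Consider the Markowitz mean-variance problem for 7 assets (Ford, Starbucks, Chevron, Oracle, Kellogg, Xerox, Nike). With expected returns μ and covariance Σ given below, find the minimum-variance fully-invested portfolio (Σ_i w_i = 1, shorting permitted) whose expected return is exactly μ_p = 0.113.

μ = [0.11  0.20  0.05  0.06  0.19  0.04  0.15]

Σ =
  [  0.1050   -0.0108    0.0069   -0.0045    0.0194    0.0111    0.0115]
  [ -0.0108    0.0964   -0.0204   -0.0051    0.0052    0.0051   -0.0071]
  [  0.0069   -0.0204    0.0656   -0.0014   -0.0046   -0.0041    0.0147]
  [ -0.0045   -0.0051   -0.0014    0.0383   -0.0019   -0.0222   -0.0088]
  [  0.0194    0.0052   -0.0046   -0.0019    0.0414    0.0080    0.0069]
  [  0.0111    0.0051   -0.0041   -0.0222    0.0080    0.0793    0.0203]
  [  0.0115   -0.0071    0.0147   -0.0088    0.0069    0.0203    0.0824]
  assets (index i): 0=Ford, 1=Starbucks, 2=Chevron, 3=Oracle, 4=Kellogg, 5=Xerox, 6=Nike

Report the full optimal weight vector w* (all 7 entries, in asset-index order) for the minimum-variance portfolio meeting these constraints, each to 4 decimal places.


u=Σ⁻¹μ = [0.3579  2.4567  1.4979  2.7457  4.0783  0.3248  1.5866]
v=Σ⁻¹𝟙 = [5.2161  16.3010  21.7622  44.1899  18.9594  20.6285  6.9798]
a=μᵀu=1.796206  b=𝟙ᵀu=13.047879  c=𝟙ᵀv=134.036960  D=ac−b²=70.510897
λ₁=(c·0.113−b)/D = (134.036960·0.113−13.047879)/70.510897 = 0.029758
λ₂=(a−b·0.113)/D = (1.796206−13.047879·0.113)/70.510897 = 0.004564
w* = 0.029758·u + 0.004564·v:
  w_0 = 0.029758·0.3579 + 0.004564·5.2161 = 0.0345  (Ford)
  w_1 = 0.029758·2.4567 + 0.004564·16.3010 = 0.1475  (Starbucks)
  w_2 = 0.029758·1.4979 + 0.004564·21.7622 = 0.1439  (Chevron)
  w_3 = 0.029758·2.7457 + 0.004564·44.1899 = 0.2834  (Oracle)
  w_4 = 0.029758·4.0783 + 0.004564·18.9594 = 0.2079  (Kellogg)
  w_5 = 0.029758·0.3248 + 0.004564·20.6285 = 0.1038  (Xerox)
  w_6 = 0.029758·1.5866 + 0.004564·6.9798 = 0.0791  (Nike)
Σw_i=1.0000  μᵀw=0.1130
σ²=wᵀΣw=λ₁·μ_p+λ₂ = 0.029758·0.113 + 0.004564 = 0.007926 ≈ 0.0079

0.0345  0.1475  0.1439  0.2834  0.2079  0.1038  0.0791


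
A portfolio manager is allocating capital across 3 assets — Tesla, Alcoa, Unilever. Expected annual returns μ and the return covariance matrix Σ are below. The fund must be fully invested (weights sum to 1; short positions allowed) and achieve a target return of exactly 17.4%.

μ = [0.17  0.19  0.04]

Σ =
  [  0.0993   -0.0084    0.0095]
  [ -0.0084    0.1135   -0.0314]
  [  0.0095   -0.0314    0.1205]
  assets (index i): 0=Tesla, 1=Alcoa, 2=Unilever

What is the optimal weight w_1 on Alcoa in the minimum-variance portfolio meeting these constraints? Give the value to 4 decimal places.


u=Σ⁻¹μ = [1.8135  2.0051  0.7115]
v=Σ⁻¹𝟙 = [10.1008  12.5375  10.7695]
a=μᵀu=0.717718  b=𝟙ᵀu=4.530035  c=𝟙ᵀv=33.407735  D=ac−b²=3.456121
λ₁=(c·0.174−b)/D = (33.407735·0.174−4.530035)/3.456121 = 0.371200
λ₂=(a−b·0.174)/D = (0.717718−4.530035·0.174)/3.456121 = -0.020401
w* = 0.371200·u + -0.020401·v:
  w_0 = 0.371200·1.8135 + -0.020401·10.1008 = 0.4671  (Tesla)
  w_1 = 0.371200·2.0051 + -0.020401·12.5375 = 0.4885  (Alcoa)
  w_2 = 0.371200·0.7115 + -0.020401·10.7695 = 0.0444  (Unilever)
Σw_i=1.0000  μᵀw=0.1740
σ²=wᵀΣw=λ₁·μ_p+λ₂ = 0.371200·0.174 + -0.020401 = 0.044188 ≈ 0.0442

0.4885


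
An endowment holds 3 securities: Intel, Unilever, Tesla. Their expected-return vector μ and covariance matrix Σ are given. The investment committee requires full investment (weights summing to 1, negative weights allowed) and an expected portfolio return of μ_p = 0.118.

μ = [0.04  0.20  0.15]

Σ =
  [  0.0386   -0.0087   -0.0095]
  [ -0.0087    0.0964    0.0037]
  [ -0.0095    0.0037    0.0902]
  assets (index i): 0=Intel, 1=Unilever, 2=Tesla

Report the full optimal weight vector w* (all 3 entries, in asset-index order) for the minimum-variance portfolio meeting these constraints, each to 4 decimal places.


u=Σ⁻¹μ = [1.9667  2.1838  1.7805]
v=Σ⁻¹𝟙 = [32.2142  12.7451  13.9565]
a=μᵀu=0.782515  b=𝟙ᵀu=5.931061  c=𝟙ᵀv=58.915816  D=ac−b²=10.925014
λ₁=(c·0.118−b)/D = (58.915816·0.118−5.931061)/10.925014 = 0.093456
λ₂=(a−b·0.118)/D = (0.782515−5.931061·0.118)/10.925014 = 0.007565
w* = 0.093456·u + 0.007565·v:
  w_0 = 0.093456·1.9667 + 0.007565·32.2142 = 0.4275  (Intel)
  w_1 = 0.093456·2.1838 + 0.007565·12.7451 = 0.3005  (Unilever)
  w_2 = 0.093456·1.7805 + 0.007565·13.9565 = 0.2720  (Tesla)
Σw_i=1.0000  μᵀw=0.1180
σ²=wᵀΣw=λ₁·μ_p+λ₂ = 0.093456·0.118 + 0.007565 = 0.018593 ≈ 0.0186

0.4275  0.3005  0.2720


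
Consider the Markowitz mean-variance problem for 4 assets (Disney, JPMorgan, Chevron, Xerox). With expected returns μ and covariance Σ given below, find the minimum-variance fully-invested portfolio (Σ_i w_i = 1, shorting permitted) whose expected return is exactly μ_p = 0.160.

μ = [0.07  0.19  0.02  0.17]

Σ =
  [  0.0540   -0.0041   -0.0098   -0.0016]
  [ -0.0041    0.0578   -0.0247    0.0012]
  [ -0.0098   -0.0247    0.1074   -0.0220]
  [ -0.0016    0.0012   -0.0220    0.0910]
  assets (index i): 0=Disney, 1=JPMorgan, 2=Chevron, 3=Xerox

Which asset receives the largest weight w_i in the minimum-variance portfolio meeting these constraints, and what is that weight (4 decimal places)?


JPMorgan (0.5473)

x=Σ⁻¹μ = [2.0036  4.1469  1.7901  2.2814]
y=Σ⁻¹𝟙 = [24.9816  27.8455  21.3158  16.2143]
a=μᵀx=1.351818  b=𝟙ᵀx=10.222098  c=𝟙ᵀy=90.357147  D=ac−b²=17.655150
λ₁=(c·0.160−b)/D = (90.357147·0.160−10.222098)/17.655150 = 0.239876
λ₂=(a−b·0.160)/D = (1.351818−10.222098·0.160)/17.655150 = -0.016070
w* = 0.239876·x + -0.016070·y:
  w_0 = 0.239876·2.0036 + -0.016070·24.9816 = 0.0792  (Disney)
  w_1 = 0.239876·4.1469 + -0.016070·27.8455 = 0.5473  (JPMorgan)
  w_2 = 0.239876·1.7901 + -0.016070·21.3158 = 0.0869  (Chevron)
  w_3 = 0.239876·2.2814 + -0.016070·16.2143 = 0.2867  (Xerox)
Σw_i=1.0000  μᵀw=0.1600
σ²=wᵀΣw=λ₁·μ_p+λ₂ = 0.239876·0.160 + -0.016070 = 0.022310 ≈ 0.0223


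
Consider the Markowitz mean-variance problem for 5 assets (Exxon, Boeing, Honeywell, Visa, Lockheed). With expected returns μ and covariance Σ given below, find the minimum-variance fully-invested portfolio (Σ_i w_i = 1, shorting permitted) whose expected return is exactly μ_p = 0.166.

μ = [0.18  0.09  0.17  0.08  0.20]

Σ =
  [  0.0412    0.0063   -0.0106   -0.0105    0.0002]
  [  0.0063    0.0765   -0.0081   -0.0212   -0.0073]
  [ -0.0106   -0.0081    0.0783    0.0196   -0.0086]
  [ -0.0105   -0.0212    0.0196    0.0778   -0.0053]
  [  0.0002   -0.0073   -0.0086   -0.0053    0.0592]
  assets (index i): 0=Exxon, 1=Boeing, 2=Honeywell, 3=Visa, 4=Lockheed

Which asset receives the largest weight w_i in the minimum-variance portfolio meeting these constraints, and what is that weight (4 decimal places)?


p=Σ⁻¹μ = [5.3023  1.9653  3.1087  1.7833  4.2141]
q=Σ⁻¹𝟙 = [30.4121  20.0593  16.5708  19.8466  23.4467]
a=μᵀp=2.645238  b=𝟙ᵀp=16.373624  c=𝟙ᵀq=110.335506  D=ac−b²=23.768132
λ₁=(c·0.166−b)/D = (110.335506·0.166−16.373624)/23.768132 = 0.081709
λ₂=(a−b·0.166)/D = (2.645238−16.373624·0.166)/23.768132 = -0.003062
w* = 0.081709·p + -0.003062·q:
  w_0 = 0.081709·5.3023 + -0.003062·30.4121 = 0.3401  (Exxon)
  w_1 = 0.081709·1.9653 + -0.003062·20.0593 = 0.0992  (Boeing)
  w_2 = 0.081709·3.1087 + -0.003062·16.5708 = 0.2033  (Honeywell)
  w_3 = 0.081709·1.7833 + -0.003062·19.8466 = 0.0849  (Visa)
  w_4 = 0.081709·4.2141 + -0.003062·23.4467 = 0.2725  (Lockheed)
Σw_i=1.0000  μᵀw=0.1660
σ²=wᵀΣw=λ₁·μ_p+λ₂ = 0.081709·0.166 + -0.003062 = 0.010501 ≈ 0.0105

Exxon (0.3401)


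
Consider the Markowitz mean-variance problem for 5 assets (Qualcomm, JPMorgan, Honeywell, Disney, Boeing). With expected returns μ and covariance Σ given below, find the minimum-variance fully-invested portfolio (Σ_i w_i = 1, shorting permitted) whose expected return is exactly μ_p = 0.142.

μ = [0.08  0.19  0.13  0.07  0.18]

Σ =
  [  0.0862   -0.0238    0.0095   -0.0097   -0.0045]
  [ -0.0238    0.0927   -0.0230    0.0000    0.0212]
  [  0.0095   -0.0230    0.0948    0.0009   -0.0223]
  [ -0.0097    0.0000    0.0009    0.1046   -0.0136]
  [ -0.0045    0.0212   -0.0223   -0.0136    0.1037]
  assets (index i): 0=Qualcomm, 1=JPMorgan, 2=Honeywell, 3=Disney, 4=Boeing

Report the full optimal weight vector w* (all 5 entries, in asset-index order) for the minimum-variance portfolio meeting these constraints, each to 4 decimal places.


g=Σ⁻¹μ = [1.6101  2.5928  2.2766  1.0463  1.9024]
h=Σ⁻¹𝟙 = [16.3682  16.0876  15.5257  12.5105  12.0440]
a=μᵀg=1.333058  b=𝟙ᵀg=9.428110  c=𝟙ᵀh=72.536095  D=ac−b²=7.805558
λ₁=(c·0.142−b)/D = (72.536095·0.142−9.428110)/7.805558 = 0.111717
λ₂=(a−b·0.142)/D = (1.333058−9.428110·0.142)/7.805558 = -0.000735
w* = 0.111717·g + -0.000735·h:
  w_0 = 0.111717·1.6101 + -0.000735·16.3682 = 0.1679  (Qualcomm)
  w_1 = 0.111717·2.5928 + -0.000735·16.0876 = 0.2778  (JPMorgan)
  w_2 = 0.111717·2.2766 + -0.000735·15.5257 = 0.2429  (Honeywell)
  w_3 = 0.111717·1.0463 + -0.000735·12.5105 = 0.1077  (Disney)
  w_4 = 0.111717·1.9024 + -0.000735·12.0440 = 0.2037  (Boeing)
Σw_i=1.0000  μᵀw=0.1420
σ²=wᵀΣw=λ₁·μ_p+λ₂ = 0.111717·0.142 + -0.000735 = 0.015129 ≈ 0.0151

0.1679  0.2778  0.2429  0.1077  0.2037


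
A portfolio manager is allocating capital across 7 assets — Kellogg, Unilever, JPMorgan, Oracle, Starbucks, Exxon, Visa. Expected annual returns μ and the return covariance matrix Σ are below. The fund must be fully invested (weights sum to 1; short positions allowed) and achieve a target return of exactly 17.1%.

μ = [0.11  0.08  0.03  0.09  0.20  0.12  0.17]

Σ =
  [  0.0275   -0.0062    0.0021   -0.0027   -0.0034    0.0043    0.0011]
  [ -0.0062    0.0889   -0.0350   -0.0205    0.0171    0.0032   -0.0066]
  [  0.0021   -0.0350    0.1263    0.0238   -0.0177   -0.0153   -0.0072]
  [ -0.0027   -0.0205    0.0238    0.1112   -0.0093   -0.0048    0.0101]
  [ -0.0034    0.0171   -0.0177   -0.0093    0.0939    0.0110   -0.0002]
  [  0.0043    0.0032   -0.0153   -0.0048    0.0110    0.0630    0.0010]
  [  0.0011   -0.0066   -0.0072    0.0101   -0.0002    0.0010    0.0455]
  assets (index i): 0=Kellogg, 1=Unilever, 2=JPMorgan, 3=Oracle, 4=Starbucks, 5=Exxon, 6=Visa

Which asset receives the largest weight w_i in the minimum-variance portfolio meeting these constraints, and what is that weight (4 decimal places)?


Visa (0.4565)

p=Σ⁻¹μ = [4.2571  1.6785  1.1607  0.8642  2.1217  1.4452  3.8462]
q=Σ⁻¹𝟙 = [39.0691  21.8405  16.0792  9.8207  10.4387  14.5420  24.2923]
a=μᵀp=1.966772  b=𝟙ᵀp=15.373538  c=𝟙ᵀq=136.082375  D=ac−b²=31.297410
λ₁=(c·0.171−b)/D = (136.082375·0.171−15.373538)/31.297410 = 0.252307
λ₂=(a−b·0.171)/D = (1.966772−15.373538·0.171)/31.297410 = -0.021155
w* = 0.252307·p + -0.021155·q:
  w_0 = 0.252307·4.2571 + -0.021155·39.0691 = 0.2476  (Kellogg)
  w_1 = 0.252307·1.6785 + -0.021155·21.8405 = -0.0386  (Unilever)
  w_2 = 0.252307·1.1607 + -0.021155·16.0792 = -0.0473  (JPMorgan)
  w_3 = 0.252307·0.8642 + -0.021155·9.8207 = 0.0103  (Oracle)
  w_4 = 0.252307·2.1217 + -0.021155·10.4387 = 0.3145  (Starbucks)
  w_5 = 0.252307·1.4452 + -0.021155·14.5420 = 0.0570  (Exxon)
  w_6 = 0.252307·3.8462 + -0.021155·24.2923 = 0.4565  (Visa)
Σw_i=1.0000  μᵀw=0.1710
σ²=wᵀΣw=λ₁·μ_p+λ₂ = 0.252307·0.171 + -0.021155 = 0.021989 ≈ 0.0220


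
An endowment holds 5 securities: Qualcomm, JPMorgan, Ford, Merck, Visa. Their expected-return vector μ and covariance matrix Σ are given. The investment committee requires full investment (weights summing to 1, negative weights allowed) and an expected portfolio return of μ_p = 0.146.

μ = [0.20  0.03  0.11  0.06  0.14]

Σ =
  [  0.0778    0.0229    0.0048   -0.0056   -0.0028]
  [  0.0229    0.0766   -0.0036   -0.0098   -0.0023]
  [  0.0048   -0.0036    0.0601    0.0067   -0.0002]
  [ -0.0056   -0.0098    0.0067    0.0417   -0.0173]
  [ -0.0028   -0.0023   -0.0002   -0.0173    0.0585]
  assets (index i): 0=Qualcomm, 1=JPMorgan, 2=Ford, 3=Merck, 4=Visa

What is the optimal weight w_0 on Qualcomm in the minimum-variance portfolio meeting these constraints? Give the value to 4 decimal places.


u=Σ⁻¹μ = [2.8038  0.1089  1.2829  3.0627  3.4418]
v=Σ⁻¹𝟙 = [11.2491  16.2699  12.3773  39.8085  30.0869]
a=μᵀu=1.370757  b=𝟙ᵀu=10.700088  c=𝟙ᵀv=109.791696  D=ac−b²=36.005847
λ₁=(c·0.146−b)/D = (109.791696·0.146−10.700088)/36.005847 = 0.148018
λ₂=(a−b·0.146)/D = (1.370757−10.700088·0.146)/36.005847 = -0.005317
w* = 0.148018·u + -0.005317·v:
  w_0 = 0.148018·2.8038 + -0.005317·11.2491 = 0.3552  (Qualcomm)
  w_1 = 0.148018·0.1089 + -0.005317·16.2699 = -0.0704  (JPMorgan)
  w_2 = 0.148018·1.2829 + -0.005317·12.3773 = 0.1241  (Ford)
  w_3 = 0.148018·3.0627 + -0.005317·39.8085 = 0.2417  (Merck)
  w_4 = 0.148018·3.4418 + -0.005317·30.0869 = 0.3495  (Visa)
Σw_i=1.0000  μᵀw=0.1460
σ²=wᵀΣw=λ₁·μ_p+λ₂ = 0.148018·0.146 + -0.005317 = 0.016293 ≈ 0.0163

0.3552


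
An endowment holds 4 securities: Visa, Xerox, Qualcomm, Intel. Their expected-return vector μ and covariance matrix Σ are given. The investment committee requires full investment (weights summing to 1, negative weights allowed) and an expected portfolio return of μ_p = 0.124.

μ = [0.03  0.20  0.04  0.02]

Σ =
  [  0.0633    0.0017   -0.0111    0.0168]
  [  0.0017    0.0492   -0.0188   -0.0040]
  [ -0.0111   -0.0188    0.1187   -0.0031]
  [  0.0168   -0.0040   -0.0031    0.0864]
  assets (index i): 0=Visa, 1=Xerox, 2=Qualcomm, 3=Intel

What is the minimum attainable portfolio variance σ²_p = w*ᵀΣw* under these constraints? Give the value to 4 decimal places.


p=Σ⁻¹μ = [0.4417  4.5028  1.1017  0.3936]
q=Σ⁻¹𝟙 = [14.8273  26.0910  14.2153  10.4090]
a=μᵀp=0.965745  b=𝟙ᵀp=6.439814  c=𝟙ᵀq=65.542569  D=ac−b²=21.826236
λ₁=(c·0.124−b)/D = (65.542569·0.124−6.439814)/21.826236 = 0.077314
λ₂=(a−b·0.124)/D = (0.965745−6.439814·0.124)/21.826236 = 0.007661
w* = 0.077314·p + 0.007661·q:
  w_0 = 0.077314·0.4417 + 0.007661·14.8273 = 0.1477  (Visa)
  w_1 = 0.077314·4.5028 + 0.007661·26.0910 = 0.5480  (Xerox)
  w_2 = 0.077314·1.1017 + 0.007661·14.2153 = 0.1941  (Qualcomm)
  w_3 = 0.077314·0.3936 + 0.007661·10.4090 = 0.1102  (Intel)
Σw_i=1.0000  μᵀw=0.1240
σ²=wᵀΣw=λ₁·μ_p+λ₂ = 0.077314·0.124 + 0.007661 = 0.017248 ≈ 0.0172

0.0172


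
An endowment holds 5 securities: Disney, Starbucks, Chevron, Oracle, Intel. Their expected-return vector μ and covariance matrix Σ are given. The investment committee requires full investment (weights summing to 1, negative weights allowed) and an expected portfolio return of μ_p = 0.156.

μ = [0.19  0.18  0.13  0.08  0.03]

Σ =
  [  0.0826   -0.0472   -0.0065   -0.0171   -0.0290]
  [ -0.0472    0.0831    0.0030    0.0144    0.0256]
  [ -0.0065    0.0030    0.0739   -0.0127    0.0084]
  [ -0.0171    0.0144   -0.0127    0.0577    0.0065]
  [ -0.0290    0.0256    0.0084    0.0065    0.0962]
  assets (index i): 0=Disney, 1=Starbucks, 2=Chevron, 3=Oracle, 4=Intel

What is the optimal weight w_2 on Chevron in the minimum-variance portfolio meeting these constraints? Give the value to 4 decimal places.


u=Σ⁻¹μ = [5.9441  4.9055  2.4501  2.4157  0.4212]
v=Σ⁻¹𝟙 = [36.7342  24.2982  18.7387  24.9623  11.6798]
a=μᵀu=2.536776  b=𝟙ᵀu=16.136573  c=𝟙ᵀv=116.413147  D=ac−b²=34.925080
λ₁=(c·0.156−b)/D = (116.413147·0.156−16.136573)/34.925080 = 0.057949
λ₂=(a−b·0.156)/D = (2.536776−16.136573·0.156)/34.925080 = 0.000557
w* = 0.057949·u + 0.000557·v:
  w_0 = 0.057949·5.9441 + 0.000557·36.7342 = 0.3649  (Disney)
  w_1 = 0.057949·4.9055 + 0.000557·24.2982 = 0.2978  (Starbucks)
  w_2 = 0.057949·2.4501 + 0.000557·18.7387 = 0.1524  (Chevron)
  w_3 = 0.057949·2.4157 + 0.000557·24.9623 = 0.1539  (Oracle)
  w_4 = 0.057949·0.4212 + 0.000557·11.6798 = 0.0309  (Intel)
Σw_i=1.0000  μᵀw=0.1560
σ²=wᵀΣw=λ₁·μ_p+λ₂ = 0.057949·0.156 + 0.000557 = 0.009598 ≈ 0.0096

0.1524


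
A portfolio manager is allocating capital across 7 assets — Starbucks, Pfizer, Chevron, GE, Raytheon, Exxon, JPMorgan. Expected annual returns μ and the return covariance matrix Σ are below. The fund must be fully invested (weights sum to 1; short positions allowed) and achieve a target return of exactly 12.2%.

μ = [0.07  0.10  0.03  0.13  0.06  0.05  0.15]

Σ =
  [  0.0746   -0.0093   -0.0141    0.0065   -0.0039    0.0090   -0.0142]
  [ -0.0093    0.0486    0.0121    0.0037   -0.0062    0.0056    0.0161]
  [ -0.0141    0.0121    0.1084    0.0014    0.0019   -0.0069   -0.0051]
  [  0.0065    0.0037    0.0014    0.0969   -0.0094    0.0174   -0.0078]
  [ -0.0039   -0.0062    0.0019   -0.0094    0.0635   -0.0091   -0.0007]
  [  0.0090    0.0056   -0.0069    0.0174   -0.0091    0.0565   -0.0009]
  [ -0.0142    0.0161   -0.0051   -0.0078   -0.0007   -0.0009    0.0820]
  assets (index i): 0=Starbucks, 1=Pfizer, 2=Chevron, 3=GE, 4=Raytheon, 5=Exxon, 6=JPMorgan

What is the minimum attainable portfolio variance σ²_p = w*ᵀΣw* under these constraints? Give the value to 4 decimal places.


g=Σ⁻¹μ = [1.4906  1.6515  0.3565  1.4067  1.4684  0.3615  1.9356]
h=Σ⁻¹𝟙 = [18.7871  17.2008  10.8875  8.7282  21.9072  15.3937  13.9346]
a=μᵀg=0.859581  b=𝟙ᵀg=8.670785  c=𝟙ᵀh=106.839169  D=ac−b²=16.654450
λ₁=(c·0.122−b)/D = (106.839169·0.122−8.670785)/16.654450 = 0.262008
λ₂=(a−b·0.122)/D = (0.859581−8.670785·0.122)/16.654450 = -0.011904
w* = 0.262008·g + -0.011904·h:
  w_0 = 0.262008·1.4906 + -0.011904·18.7871 = 0.1669  (Starbucks)
  w_1 = 0.262008·1.6515 + -0.011904·17.2008 = 0.2279  (Pfizer)
  w_2 = 0.262008·0.3565 + -0.011904·10.8875 = -0.0362  (Chevron)
  w_3 = 0.262008·1.4067 + -0.011904·8.7282 = 0.2647  (GE)
  w_4 = 0.262008·1.4684 + -0.011904·21.9072 = 0.1239  (Raytheon)
  w_5 = 0.262008·0.3615 + -0.011904·15.3937 = -0.0885  (Exxon)
  w_6 = 0.262008·1.9356 + -0.011904·13.9346 = 0.3413  (JPMorgan)
Σw_i=1.0000  μᵀw=0.1220
σ²=wᵀΣw=λ₁·μ_p+λ₂ = 0.262008·0.122 + -0.011904 = 0.020061 ≈ 0.0201

0.0201


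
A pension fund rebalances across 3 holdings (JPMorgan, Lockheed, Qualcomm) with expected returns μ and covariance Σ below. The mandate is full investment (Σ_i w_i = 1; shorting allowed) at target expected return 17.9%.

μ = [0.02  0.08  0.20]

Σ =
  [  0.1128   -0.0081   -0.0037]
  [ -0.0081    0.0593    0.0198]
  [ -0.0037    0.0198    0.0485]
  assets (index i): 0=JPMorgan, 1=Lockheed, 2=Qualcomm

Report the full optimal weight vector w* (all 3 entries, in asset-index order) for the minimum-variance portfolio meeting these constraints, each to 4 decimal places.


0.0915  0.0378  0.8707

u=Σ⁻¹μ = [0.3138  0.0082  4.1443]
v=Σ⁻¹𝟙 = [10.3199  12.8816  16.1469]
a=μᵀu=0.835794  b=𝟙ᵀu=4.466320  c=𝟙ᵀv=39.348498  D=ac−b²=12.939219
λ₁=(c·0.179−b)/D = (39.348498·0.179−4.466320)/12.939219 = 0.199167
λ₂=(a−b·0.179)/D = (0.835794−4.466320·0.179)/12.939219 = 0.002807
w* = 0.199167·u + 0.002807·v:
  w_0 = 0.199167·0.3138 + 0.002807·10.3199 = 0.0915  (JPMorgan)
  w_1 = 0.199167·0.0082 + 0.002807·12.8816 = 0.0378  (Lockheed)
  w_2 = 0.199167·4.1443 + 0.002807·16.1469 = 0.8707  (Qualcomm)
Σw_i=1.0000  μᵀw=0.1790
σ²=wᵀΣw=λ₁·μ_p+λ₂ = 0.199167·0.179 + 0.002807 = 0.038458 ≈ 0.0385


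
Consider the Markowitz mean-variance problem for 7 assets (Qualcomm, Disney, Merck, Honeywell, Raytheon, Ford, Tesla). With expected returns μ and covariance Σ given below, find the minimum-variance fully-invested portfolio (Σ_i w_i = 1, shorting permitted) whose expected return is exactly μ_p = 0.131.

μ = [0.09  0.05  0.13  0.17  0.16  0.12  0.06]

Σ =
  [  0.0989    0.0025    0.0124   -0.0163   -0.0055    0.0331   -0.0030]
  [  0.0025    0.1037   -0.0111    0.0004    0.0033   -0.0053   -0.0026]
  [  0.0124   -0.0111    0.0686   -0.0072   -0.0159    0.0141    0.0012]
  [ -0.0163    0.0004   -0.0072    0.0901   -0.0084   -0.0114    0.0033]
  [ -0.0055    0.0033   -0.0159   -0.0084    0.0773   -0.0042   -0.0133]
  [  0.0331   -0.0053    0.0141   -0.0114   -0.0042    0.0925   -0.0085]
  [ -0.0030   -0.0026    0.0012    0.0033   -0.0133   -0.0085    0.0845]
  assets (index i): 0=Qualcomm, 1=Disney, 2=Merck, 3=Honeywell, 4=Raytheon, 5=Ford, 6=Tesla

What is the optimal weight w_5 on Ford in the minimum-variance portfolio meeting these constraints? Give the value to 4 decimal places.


g=Σ⁻¹μ = [0.8014  0.7249  2.6108  2.6470  3.2030  1.2405  1.2493]
h=Σ⁻¹𝟙 = [8.5232  11.6686  19.5027  16.8971  22.2007  10.0230  16.0617]
a=μᵀg=1.634069  b=𝟙ᵀg=12.476950  c=𝟙ᵀh=104.876976  D=ac−b²=15.701898
λ₁=(c·0.131−b)/D = (104.876976·0.131−12.476950)/15.701898 = 0.080368
λ₂=(a−b·0.131)/D = (1.634069−12.476950·0.131)/15.701898 = -0.000026
w* = 0.080368·g + -0.000026·h:
  w_0 = 0.080368·0.8014 + -0.000026·8.5232 = 0.0642  (Qualcomm)
  w_1 = 0.080368·0.7249 + -0.000026·11.6686 = 0.0580  (Disney)
  w_2 = 0.080368·2.6108 + -0.000026·19.5027 = 0.2093  (Merck)
  w_3 = 0.080368·2.6470 + -0.000026·16.8971 = 0.2123  (Honeywell)
  w_4 = 0.080368·3.2030 + -0.000026·22.2007 = 0.2568  (Raytheon)
  w_5 = 0.080368·1.2405 + -0.000026·10.0230 = 0.0994  (Ford)
  w_6 = 0.080368·1.2493 + -0.000026·16.0617 = 0.1000  (Tesla)
Σw_i=1.0000  μᵀw=0.1310
σ²=wᵀΣw=λ₁·μ_p+λ₂ = 0.080368·0.131 + -0.000026 = 0.010502 ≈ 0.0105

0.0994


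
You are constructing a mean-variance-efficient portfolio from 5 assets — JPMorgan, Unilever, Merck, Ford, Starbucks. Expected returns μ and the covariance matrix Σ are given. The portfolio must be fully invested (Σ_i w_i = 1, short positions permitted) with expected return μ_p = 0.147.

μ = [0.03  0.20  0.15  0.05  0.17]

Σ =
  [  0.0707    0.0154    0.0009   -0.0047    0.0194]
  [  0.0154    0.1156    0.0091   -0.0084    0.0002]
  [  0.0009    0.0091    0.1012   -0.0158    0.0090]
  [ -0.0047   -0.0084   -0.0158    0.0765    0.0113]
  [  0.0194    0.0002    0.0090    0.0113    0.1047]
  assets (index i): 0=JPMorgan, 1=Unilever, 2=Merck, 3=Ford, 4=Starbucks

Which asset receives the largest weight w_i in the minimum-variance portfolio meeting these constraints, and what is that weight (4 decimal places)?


u=Σ⁻¹μ = [-0.3133  1.7282  1.3369  0.8834  1.4682]
v=Σ⁻¹𝟙 = [12.2444  7.3086  11.2529  16.2796  4.5440]
a=μᵀu=0.830550  b=𝟙ᵀu=5.103454  c=𝟙ᵀv=51.629544  D=ac−b²=16.835654
λ₁=(c·0.147−b)/D = (51.629544·0.147−5.103454)/16.835654 = 0.147668
λ₂=(a−b·0.147)/D = (0.830550−5.103454·0.147)/16.835654 = 0.004772
w* = 0.147668·u + 0.004772·v:
  w_0 = 0.147668·-0.3133 + 0.004772·12.2444 = 0.0122  (JPMorgan)
  w_1 = 0.147668·1.7282 + 0.004772·7.3086 = 0.2901  (Unilever)
  w_2 = 0.147668·1.3369 + 0.004772·11.2529 = 0.2511  (Merck)
  w_3 = 0.147668·0.8834 + 0.004772·16.2796 = 0.2081  (Ford)
  w_4 = 0.147668·1.4682 + 0.004772·4.5440 = 0.2385  (Starbucks)
Σw_i=1.0000  μᵀw=0.1470
σ²=wᵀΣw=λ₁·μ_p+λ₂ = 0.147668·0.147 + 0.004772 = 0.026479 ≈ 0.0265

Unilever (0.2901)


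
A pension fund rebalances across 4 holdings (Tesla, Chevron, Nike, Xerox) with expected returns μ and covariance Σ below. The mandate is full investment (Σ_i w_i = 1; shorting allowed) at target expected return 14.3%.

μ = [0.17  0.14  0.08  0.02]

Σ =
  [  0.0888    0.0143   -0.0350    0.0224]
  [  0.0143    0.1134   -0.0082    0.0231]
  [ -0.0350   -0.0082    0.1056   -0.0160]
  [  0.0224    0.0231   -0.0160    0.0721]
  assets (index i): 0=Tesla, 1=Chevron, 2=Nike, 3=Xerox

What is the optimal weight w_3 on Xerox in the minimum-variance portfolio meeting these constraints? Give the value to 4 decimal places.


-0.0690

u=Σ⁻¹μ = [2.4868  1.1394  1.5935  -0.5066]
v=Σ⁻¹𝟙 = [13.8605  5.9507  16.2316  11.2589]
a=μᵀu=0.699622  b=𝟙ᵀu=4.713088  c=𝟙ᵀv=47.301720  D=ac−b²=10.880122
λ₁=(c·0.143−b)/D = (47.301720·0.143−4.713088)/10.880122 = 0.188514
λ₂=(a−b·0.143)/D = (0.699622−4.713088·0.143)/10.880122 = 0.002358
w* = 0.188514·u + 0.002358·v:
  w_0 = 0.188514·2.4868 + 0.002358·13.8605 = 0.5015  (Tesla)
  w_1 = 0.188514·1.1394 + 0.002358·5.9507 = 0.2288  (Chevron)
  w_2 = 0.188514·1.5935 + 0.002358·16.2316 = 0.3387  (Nike)
  w_3 = 0.188514·-0.5066 + 0.002358·11.2589 = -0.0690  (Xerox)
Σw_i=1.0000  μᵀw=0.1430
σ²=wᵀΣw=λ₁·μ_p+λ₂ = 0.188514·0.143 + 0.002358 = 0.029315 ≈ 0.0293


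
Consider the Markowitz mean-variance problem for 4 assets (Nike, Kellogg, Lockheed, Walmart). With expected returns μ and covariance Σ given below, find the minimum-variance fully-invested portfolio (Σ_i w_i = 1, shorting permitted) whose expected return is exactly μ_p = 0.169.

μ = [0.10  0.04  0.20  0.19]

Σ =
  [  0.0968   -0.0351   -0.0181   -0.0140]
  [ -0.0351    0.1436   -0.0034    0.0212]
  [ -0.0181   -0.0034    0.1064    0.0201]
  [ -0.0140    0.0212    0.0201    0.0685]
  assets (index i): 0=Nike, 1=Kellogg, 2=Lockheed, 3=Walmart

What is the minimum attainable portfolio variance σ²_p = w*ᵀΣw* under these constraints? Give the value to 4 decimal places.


x=Σ⁻¹μ = [1.8685  0.4040  1.7341  2.5217]
y=Σ⁻¹𝟙 = [17.5505  9.7095  10.4033  12.1279]
a=μᵀx=1.028961  b=𝟙ᵀx=6.528386  c=𝟙ᵀy=49.791195  D=ac−b²=8.613363
λ₁=(c·0.169−b)/D = (49.791195·0.169−6.528386)/8.613363 = 0.219000
λ₂=(a−b·0.169)/D = (1.028961−6.528386·0.169)/8.613363 = -0.008630
w* = 0.219000·x + -0.008630·y:
  w_0 = 0.219000·1.8685 + -0.008630·17.5505 = 0.2577  (Nike)
  w_1 = 0.219000·0.4040 + -0.008630·9.7095 = 0.0047  (Kellogg)
  w_2 = 0.219000·1.7341 + -0.008630·10.4033 = 0.2900  (Lockheed)
  w_3 = 0.219000·2.5217 + -0.008630·12.1279 = 0.4476  (Walmart)
Σw_i=1.0000  μᵀw=0.1690
σ²=wᵀΣw=λ₁·μ_p+λ₂ = 0.219000·0.169 + -0.008630 = 0.028381 ≈ 0.0284

0.0284


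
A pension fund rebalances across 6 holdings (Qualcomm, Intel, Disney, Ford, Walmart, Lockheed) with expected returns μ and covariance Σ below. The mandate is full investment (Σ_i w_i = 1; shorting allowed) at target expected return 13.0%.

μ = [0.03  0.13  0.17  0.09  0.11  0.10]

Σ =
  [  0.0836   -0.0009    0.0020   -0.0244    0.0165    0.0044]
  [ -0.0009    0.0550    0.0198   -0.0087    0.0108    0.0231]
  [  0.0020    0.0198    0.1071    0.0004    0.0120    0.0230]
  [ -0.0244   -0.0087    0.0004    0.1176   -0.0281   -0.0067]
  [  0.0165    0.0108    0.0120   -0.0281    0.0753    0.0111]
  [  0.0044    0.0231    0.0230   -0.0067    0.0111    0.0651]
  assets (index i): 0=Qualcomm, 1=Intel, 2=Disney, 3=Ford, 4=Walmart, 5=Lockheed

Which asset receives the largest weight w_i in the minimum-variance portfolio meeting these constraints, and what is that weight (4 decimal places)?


p=Σ⁻¹μ = [0.4496  1.7725  0.9995  1.3419  1.3869  0.4253]
q=Σ⁻¹𝟙 = [13.7741  13.9783  3.3683  15.8074  12.4724  7.7802]
a=μᵀp=0.729684  b=𝟙ᵀp=6.375662  c=𝟙ᵀq=67.180724  D=ac−b²=8.371643
λ₁=(c·0.130−b)/D = (67.180724·0.130−6.375662)/8.371643 = 0.281645
λ₂=(a−b·0.130)/D = (0.729684−6.375662·0.130)/8.371643 = -0.011844
w* = 0.281645·p + -0.011844·q:
  w_0 = 0.281645·0.4496 + -0.011844·13.7741 = -0.0365  (Qualcomm)
  w_1 = 0.281645·1.7725 + -0.011844·13.9783 = 0.3337  (Intel)
  w_2 = 0.281645·0.9995 + -0.011844·3.3683 = 0.2416  (Disney)
  w_3 = 0.281645·1.3419 + -0.011844·15.8074 = 0.1907  (Ford)
  w_4 = 0.281645·1.3869 + -0.011844·12.4724 = 0.2429  (Walmart)
  w_5 = 0.281645·0.4253 + -0.011844·7.7802 = 0.0276  (Lockheed)
Σw_i=1.0000  μᵀw=0.1300
σ²=wᵀΣw=λ₁·μ_p+λ₂ = 0.281645·0.130 + -0.011844 = 0.024770 ≈ 0.0248

Intel (0.3337)


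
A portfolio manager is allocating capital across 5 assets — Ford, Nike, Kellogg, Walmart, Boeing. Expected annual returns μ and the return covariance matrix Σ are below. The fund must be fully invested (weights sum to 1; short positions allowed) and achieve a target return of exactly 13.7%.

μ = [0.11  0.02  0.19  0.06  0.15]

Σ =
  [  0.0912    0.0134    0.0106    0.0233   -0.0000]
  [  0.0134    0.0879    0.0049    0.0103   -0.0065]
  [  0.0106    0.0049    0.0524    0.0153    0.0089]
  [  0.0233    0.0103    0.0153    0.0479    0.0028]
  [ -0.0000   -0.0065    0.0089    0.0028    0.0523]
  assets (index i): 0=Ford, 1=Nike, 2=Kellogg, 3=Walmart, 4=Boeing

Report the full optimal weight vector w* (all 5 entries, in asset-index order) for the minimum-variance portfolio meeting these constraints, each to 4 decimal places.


0.1194  0.1063  0.3363  0.0874  0.3507

p=Σ⁻¹μ = [0.9148  0.1309  3.1309  -0.3591  2.3708]
q=Σ⁻¹𝟙 = [5.2730  9.9305  10.6179  11.7375  17.9194]
a=μᵀp=1.032175  b=𝟙ᵀp=6.188207  c=𝟙ᵀq=55.478350  D=ac−b²=18.969432
λ₁=(c·0.137−b)/D = (55.478350·0.137−6.188207)/18.969432 = 0.074453
λ₂=(a−b·0.137)/D = (1.032175−6.188207·0.137)/18.969432 = 0.009720
w* = 0.074453·p + 0.009720·q:
  w_0 = 0.074453·0.9148 + 0.009720·5.2730 = 0.1194  (Ford)
  w_1 = 0.074453·0.1309 + 0.009720·9.9305 = 0.1063  (Nike)
  w_2 = 0.074453·3.1309 + 0.009720·10.6179 = 0.3363  (Kellogg)
  w_3 = 0.074453·-0.3591 + 0.009720·11.7375 = 0.0874  (Walmart)
  w_4 = 0.074453·2.3708 + 0.009720·17.9194 = 0.3507  (Boeing)
Σw_i=1.0000  μᵀw=0.1370
σ²=wᵀΣw=λ₁·μ_p+λ₂ = 0.074453·0.137 + 0.009720 = 0.019920 ≈ 0.0199


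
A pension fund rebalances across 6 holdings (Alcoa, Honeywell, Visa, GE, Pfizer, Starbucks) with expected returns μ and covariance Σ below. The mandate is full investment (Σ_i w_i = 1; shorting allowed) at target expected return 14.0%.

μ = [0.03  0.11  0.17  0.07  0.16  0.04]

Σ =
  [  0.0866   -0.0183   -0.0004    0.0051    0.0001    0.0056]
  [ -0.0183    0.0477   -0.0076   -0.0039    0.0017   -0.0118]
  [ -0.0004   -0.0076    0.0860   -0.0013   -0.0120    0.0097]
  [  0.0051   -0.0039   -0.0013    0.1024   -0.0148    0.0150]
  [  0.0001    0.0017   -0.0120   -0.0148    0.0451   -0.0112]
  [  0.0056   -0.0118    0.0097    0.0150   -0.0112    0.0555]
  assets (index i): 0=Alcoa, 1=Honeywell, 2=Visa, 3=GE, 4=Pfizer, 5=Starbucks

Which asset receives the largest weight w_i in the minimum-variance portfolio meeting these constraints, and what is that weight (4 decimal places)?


p=Σ⁻¹μ = [0.8987  3.4041  2.8246  1.3014  4.9714  1.5116]
q=Σ⁻¹𝟙 = [16.8902  36.0609  17.2175  11.9980  35.4752  24.8879]
a=μᵀp=1.828579  b=𝟙ᵀp=14.911792  c=𝟙ᵀq=142.529701  D=ac−b²=38.265283
λ₁=(c·0.140−b)/D = (142.529701·0.140−14.911792)/38.265283 = 0.131774
λ₂=(a−b·0.140)/D = (1.828579−14.911792·0.140)/38.265283 = -0.006770
w* = 0.131774·p + -0.006770·q:
  w_0 = 0.131774·0.8987 + -0.006770·16.8902 = 0.0041  (Alcoa)
  w_1 = 0.131774·3.4041 + -0.006770·36.0609 = 0.2044  (Honeywell)
  w_2 = 0.131774·2.8246 + -0.006770·17.2175 = 0.2556  (Visa)
  w_3 = 0.131774·1.3014 + -0.006770·11.9980 = 0.0903  (GE)
  w_4 = 0.131774·4.9714 + -0.006770·35.4752 = 0.4149  (Pfizer)
  w_5 = 0.131774·1.5116 + -0.006770·24.8879 = 0.0307  (Starbucks)
Σw_i=1.0000  μᵀw=0.1400
σ²=wᵀΣw=λ₁·μ_p+λ₂ = 0.131774·0.140 + -0.006770 = 0.011678 ≈ 0.0117

Pfizer (0.4149)


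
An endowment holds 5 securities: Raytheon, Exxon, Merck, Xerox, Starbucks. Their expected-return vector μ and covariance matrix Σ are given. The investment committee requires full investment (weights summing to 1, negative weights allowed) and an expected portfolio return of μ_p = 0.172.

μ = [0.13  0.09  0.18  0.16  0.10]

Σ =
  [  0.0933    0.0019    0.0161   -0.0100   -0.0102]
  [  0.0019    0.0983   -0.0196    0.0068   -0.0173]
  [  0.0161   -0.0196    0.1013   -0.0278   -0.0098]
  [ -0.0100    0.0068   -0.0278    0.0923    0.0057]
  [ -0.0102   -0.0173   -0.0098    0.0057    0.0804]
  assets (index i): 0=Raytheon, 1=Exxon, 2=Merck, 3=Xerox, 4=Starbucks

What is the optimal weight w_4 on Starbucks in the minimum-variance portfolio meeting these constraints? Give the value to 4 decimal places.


x=Σ⁻¹μ = [1.3635  1.6012  2.7330  2.4678  1.9195]
y=Σ⁻¹𝟙 = [11.0590  15.5129  16.9572  14.8735  18.1912]
a=μᵀx=1.400099  b=𝟙ᵀx=10.084991  c=𝟙ᵀy=76.593708  D=ac−b²=5.531717
λ₁=(c·0.172−b)/D = (76.593708·0.172−10.084991)/5.531717 = 0.558439
λ₂=(a−b·0.172)/D = (1.400099−10.084991·0.172)/5.531717 = -0.060473
w* = 0.558439·x + -0.060473·y:
  w_0 = 0.558439·1.3635 + -0.060473·11.0590 = 0.0927  (Raytheon)
  w_1 = 0.558439·1.6012 + -0.060473·15.5129 = -0.0439  (Exxon)
  w_2 = 0.558439·2.7330 + -0.060473·16.9572 = 0.5007  (Merck)
  w_3 = 0.558439·2.4678 + -0.060473·14.8735 = 0.4787  (Xerox)
  w_4 = 0.558439·1.9195 + -0.060473·18.1912 = -0.0282  (Starbucks)
Σw_i=1.0000  μᵀw=0.1720
σ²=wᵀΣw=λ₁·μ_p+λ₂ = 0.558439·0.172 + -0.060473 = 0.035578 ≈ 0.0356

-0.0282


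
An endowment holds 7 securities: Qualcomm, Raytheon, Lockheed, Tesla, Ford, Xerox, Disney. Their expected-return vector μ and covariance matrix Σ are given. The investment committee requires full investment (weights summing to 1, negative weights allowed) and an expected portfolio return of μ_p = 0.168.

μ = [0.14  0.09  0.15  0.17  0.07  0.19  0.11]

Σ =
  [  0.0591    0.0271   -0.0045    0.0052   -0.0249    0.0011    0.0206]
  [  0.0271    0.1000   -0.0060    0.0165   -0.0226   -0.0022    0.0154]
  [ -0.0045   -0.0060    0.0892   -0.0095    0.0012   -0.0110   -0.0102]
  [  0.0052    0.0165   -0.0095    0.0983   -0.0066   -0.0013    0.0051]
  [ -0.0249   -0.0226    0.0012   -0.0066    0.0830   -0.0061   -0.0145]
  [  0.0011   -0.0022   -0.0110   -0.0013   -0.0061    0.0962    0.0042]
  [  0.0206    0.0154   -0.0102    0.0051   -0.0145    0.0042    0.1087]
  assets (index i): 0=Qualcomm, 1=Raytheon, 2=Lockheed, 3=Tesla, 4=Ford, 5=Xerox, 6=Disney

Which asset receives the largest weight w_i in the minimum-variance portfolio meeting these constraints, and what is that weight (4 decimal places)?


Xerox (0.3052)

p=Σ⁻¹μ = [2.8282  0.4037  2.4003  1.8850  2.2233  2.3596  0.7610]
q=Σ⁻¹𝟙 = [20.3742  8.0569  16.1544  10.6431  23.3207  13.4754  7.8037]
a=μᵀp=1.800451  b=𝟙ᵀp=12.861177  c=𝟙ᵀq=99.828396  D=ac−b²=14.326229
λ₁=(c·0.168−b)/D = (99.828396·0.168−12.861177)/14.326229 = 0.272926
λ₂=(a−b·0.168)/D = (1.800451−12.861177·0.168)/14.326229 = -0.025145
w* = 0.272926·p + -0.025145·q:
  w_0 = 0.272926·2.8282 + -0.025145·20.3742 = 0.2596  (Qualcomm)
  w_1 = 0.272926·0.4037 + -0.025145·8.0569 = -0.0924  (Raytheon)
  w_2 = 0.272926·2.4003 + -0.025145·16.1544 = 0.2489  (Lockheed)
  w_3 = 0.272926·1.8850 + -0.025145·10.6431 = 0.2468  (Tesla)
  w_4 = 0.272926·2.2233 + -0.025145·23.3207 = 0.0204  (Ford)
  w_5 = 0.272926·2.3596 + -0.025145·13.4754 = 0.3052  (Xerox)
  w_6 = 0.272926·0.7610 + -0.025145·7.8037 = 0.0115  (Disney)
Σw_i=1.0000  μᵀw=0.1680
σ²=wᵀΣw=λ₁·μ_p+λ₂ = 0.272926·0.168 + -0.025145 = 0.020707 ≈ 0.0207


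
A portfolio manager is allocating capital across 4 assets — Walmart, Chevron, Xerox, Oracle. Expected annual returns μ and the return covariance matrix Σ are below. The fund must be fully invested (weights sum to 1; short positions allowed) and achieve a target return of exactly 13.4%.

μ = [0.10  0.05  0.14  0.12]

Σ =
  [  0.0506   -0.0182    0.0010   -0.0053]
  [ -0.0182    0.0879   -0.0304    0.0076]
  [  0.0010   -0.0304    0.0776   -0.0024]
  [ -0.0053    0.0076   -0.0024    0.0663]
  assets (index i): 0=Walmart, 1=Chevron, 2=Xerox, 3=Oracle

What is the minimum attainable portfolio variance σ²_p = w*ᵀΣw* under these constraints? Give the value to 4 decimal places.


x=Σ⁻¹μ = [2.7978  1.8678  2.5589  1.9121]
y=Σ⁻¹𝟙 = [29.5344  23.8763  22.3395  15.5156]
a=μᵀx=0.960876  b=𝟙ᵀx=9.136662  c=𝟙ᵀy=91.265859  D=ac−b²=4.216582
λ₁=(c·0.134−b)/D = (91.265859·0.134−9.136662)/4.216582 = 0.733524
λ₂=(a−b·0.134)/D = (0.960876−9.136662·0.134)/4.216582 = -0.062476
w* = 0.733524·x + -0.062476·y:
  w_0 = 0.733524·2.7978 + -0.062476·29.5344 = 0.2071  (Walmart)
  w_1 = 0.733524·1.8678 + -0.062476·23.8763 = -0.1216  (Chevron)
  w_2 = 0.733524·2.5589 + -0.062476·22.3395 = 0.4813  (Xerox)
  w_3 = 0.733524·1.9121 + -0.062476·15.5156 = 0.4332  (Oracle)
Σw_i=1.0000  μᵀw=0.1340
σ²=wᵀΣw=λ₁·μ_p+λ₂ = 0.733524·0.134 + -0.062476 = 0.035816 ≈ 0.0358

0.0358
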